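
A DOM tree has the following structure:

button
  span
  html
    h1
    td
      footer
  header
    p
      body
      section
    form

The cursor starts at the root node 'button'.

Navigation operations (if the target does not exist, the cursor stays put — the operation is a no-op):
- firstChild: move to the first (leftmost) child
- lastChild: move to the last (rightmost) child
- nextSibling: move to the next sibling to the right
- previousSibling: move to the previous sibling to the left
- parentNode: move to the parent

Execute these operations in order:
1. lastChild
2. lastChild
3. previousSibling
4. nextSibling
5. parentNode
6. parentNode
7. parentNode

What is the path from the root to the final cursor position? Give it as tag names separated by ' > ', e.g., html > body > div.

Answer: button

Derivation:
After 1 (lastChild): header
After 2 (lastChild): form
After 3 (previousSibling): p
After 4 (nextSibling): form
After 5 (parentNode): header
After 6 (parentNode): button
After 7 (parentNode): button (no-op, stayed)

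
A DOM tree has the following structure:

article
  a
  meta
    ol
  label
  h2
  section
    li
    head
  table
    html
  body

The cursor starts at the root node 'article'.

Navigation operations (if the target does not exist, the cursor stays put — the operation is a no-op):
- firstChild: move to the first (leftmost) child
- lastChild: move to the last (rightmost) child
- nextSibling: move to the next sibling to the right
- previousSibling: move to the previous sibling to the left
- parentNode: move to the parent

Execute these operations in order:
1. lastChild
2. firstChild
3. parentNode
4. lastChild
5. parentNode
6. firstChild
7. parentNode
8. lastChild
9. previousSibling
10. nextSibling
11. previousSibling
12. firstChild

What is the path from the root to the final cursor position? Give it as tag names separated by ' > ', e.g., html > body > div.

After 1 (lastChild): body
After 2 (firstChild): body (no-op, stayed)
After 3 (parentNode): article
After 4 (lastChild): body
After 5 (parentNode): article
After 6 (firstChild): a
After 7 (parentNode): article
After 8 (lastChild): body
After 9 (previousSibling): table
After 10 (nextSibling): body
After 11 (previousSibling): table
After 12 (firstChild): html

Answer: article > table > html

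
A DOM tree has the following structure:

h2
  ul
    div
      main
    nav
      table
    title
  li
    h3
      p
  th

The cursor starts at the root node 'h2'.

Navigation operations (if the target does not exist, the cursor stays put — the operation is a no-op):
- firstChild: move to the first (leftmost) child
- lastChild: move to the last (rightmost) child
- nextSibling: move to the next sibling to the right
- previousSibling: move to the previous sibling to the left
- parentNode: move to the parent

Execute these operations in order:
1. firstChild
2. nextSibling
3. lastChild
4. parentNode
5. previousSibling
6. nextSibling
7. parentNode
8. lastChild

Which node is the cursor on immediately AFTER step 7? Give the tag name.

After 1 (firstChild): ul
After 2 (nextSibling): li
After 3 (lastChild): h3
After 4 (parentNode): li
After 5 (previousSibling): ul
After 6 (nextSibling): li
After 7 (parentNode): h2

Answer: h2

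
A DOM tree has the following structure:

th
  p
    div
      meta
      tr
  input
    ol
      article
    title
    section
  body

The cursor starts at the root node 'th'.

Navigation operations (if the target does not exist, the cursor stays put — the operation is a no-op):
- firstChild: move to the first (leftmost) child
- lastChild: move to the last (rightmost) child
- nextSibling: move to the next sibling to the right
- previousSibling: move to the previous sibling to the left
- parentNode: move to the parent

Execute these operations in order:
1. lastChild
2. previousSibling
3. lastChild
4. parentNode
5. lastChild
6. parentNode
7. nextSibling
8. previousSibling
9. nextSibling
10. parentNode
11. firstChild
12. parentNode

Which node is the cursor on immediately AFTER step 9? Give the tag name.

Answer: body

Derivation:
After 1 (lastChild): body
After 2 (previousSibling): input
After 3 (lastChild): section
After 4 (parentNode): input
After 5 (lastChild): section
After 6 (parentNode): input
After 7 (nextSibling): body
After 8 (previousSibling): input
After 9 (nextSibling): body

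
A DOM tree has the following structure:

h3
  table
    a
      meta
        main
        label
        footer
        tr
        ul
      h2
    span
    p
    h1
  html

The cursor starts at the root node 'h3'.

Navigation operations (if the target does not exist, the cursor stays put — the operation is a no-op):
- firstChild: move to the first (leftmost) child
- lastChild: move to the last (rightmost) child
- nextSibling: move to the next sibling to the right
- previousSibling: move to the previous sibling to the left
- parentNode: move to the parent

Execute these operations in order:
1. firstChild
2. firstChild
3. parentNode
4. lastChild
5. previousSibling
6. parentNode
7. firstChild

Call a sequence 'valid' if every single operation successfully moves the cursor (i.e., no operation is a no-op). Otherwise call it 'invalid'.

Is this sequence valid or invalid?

After 1 (firstChild): table
After 2 (firstChild): a
After 3 (parentNode): table
After 4 (lastChild): h1
After 5 (previousSibling): p
After 6 (parentNode): table
After 7 (firstChild): a

Answer: valid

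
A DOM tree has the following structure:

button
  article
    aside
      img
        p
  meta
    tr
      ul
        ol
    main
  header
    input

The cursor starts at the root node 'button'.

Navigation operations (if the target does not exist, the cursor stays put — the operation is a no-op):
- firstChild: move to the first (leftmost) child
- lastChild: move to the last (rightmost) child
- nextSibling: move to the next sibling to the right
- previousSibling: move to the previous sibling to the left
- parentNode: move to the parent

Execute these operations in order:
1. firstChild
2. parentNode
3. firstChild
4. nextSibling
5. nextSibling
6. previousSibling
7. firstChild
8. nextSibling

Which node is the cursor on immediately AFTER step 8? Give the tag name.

Answer: main

Derivation:
After 1 (firstChild): article
After 2 (parentNode): button
After 3 (firstChild): article
After 4 (nextSibling): meta
After 5 (nextSibling): header
After 6 (previousSibling): meta
After 7 (firstChild): tr
After 8 (nextSibling): main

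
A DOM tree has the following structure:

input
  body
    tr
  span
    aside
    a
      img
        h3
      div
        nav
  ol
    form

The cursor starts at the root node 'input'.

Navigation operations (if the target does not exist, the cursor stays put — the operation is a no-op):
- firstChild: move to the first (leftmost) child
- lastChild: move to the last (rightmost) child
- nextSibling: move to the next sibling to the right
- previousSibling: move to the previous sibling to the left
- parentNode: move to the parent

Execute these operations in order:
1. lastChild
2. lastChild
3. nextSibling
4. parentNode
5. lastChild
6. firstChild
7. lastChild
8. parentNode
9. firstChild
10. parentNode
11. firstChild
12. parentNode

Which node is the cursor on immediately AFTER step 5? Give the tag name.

After 1 (lastChild): ol
After 2 (lastChild): form
After 3 (nextSibling): form (no-op, stayed)
After 4 (parentNode): ol
After 5 (lastChild): form

Answer: form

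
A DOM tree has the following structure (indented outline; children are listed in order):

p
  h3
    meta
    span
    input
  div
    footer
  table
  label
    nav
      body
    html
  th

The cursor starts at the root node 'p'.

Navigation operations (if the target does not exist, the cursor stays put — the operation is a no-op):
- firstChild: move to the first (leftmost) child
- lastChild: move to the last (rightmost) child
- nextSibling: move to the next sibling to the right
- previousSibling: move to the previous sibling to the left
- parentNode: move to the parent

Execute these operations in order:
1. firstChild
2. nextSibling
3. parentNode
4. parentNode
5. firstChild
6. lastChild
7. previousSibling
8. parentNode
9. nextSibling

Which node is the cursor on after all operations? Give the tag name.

After 1 (firstChild): h3
After 2 (nextSibling): div
After 3 (parentNode): p
After 4 (parentNode): p (no-op, stayed)
After 5 (firstChild): h3
After 6 (lastChild): input
After 7 (previousSibling): span
After 8 (parentNode): h3
After 9 (nextSibling): div

Answer: div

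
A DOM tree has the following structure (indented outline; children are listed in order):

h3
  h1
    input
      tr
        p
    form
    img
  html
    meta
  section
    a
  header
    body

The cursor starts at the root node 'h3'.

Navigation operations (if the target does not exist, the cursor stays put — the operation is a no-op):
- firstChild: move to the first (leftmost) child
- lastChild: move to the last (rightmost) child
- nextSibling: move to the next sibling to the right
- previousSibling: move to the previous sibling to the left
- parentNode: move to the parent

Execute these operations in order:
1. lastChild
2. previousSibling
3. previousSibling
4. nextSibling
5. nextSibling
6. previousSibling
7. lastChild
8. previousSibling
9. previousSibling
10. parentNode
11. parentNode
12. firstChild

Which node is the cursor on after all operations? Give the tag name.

After 1 (lastChild): header
After 2 (previousSibling): section
After 3 (previousSibling): html
After 4 (nextSibling): section
After 5 (nextSibling): header
After 6 (previousSibling): section
After 7 (lastChild): a
After 8 (previousSibling): a (no-op, stayed)
After 9 (previousSibling): a (no-op, stayed)
After 10 (parentNode): section
After 11 (parentNode): h3
After 12 (firstChild): h1

Answer: h1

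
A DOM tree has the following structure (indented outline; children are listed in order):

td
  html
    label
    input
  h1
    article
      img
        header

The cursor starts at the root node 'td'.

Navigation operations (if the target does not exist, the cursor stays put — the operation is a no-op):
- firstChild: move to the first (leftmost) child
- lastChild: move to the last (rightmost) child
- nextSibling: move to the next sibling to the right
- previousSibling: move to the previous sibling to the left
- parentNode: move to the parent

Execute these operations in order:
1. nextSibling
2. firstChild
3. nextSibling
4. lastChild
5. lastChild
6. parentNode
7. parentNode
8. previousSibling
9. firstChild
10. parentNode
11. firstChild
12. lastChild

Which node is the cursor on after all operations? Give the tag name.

After 1 (nextSibling): td (no-op, stayed)
After 2 (firstChild): html
After 3 (nextSibling): h1
After 4 (lastChild): article
After 5 (lastChild): img
After 6 (parentNode): article
After 7 (parentNode): h1
After 8 (previousSibling): html
After 9 (firstChild): label
After 10 (parentNode): html
After 11 (firstChild): label
After 12 (lastChild): label (no-op, stayed)

Answer: label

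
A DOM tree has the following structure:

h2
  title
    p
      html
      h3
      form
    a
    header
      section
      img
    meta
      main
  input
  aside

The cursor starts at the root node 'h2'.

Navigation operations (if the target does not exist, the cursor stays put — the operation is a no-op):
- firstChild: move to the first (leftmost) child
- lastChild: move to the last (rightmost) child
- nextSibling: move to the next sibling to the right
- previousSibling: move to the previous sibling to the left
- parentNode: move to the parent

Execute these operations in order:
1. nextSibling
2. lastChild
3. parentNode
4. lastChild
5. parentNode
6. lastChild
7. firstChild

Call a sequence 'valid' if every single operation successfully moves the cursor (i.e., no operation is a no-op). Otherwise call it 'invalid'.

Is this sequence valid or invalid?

After 1 (nextSibling): h2 (no-op, stayed)
After 2 (lastChild): aside
After 3 (parentNode): h2
After 4 (lastChild): aside
After 5 (parentNode): h2
After 6 (lastChild): aside
After 7 (firstChild): aside (no-op, stayed)

Answer: invalid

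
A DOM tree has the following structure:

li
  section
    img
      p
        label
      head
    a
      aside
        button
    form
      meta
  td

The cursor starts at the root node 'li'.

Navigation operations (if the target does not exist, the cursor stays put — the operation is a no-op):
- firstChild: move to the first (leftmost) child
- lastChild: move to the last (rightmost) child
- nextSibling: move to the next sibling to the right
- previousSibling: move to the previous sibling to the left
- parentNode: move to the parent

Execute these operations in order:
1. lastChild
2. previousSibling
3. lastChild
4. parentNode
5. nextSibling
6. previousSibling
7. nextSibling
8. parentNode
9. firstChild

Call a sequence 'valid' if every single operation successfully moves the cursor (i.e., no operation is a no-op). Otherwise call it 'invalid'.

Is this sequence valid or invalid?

After 1 (lastChild): td
After 2 (previousSibling): section
After 3 (lastChild): form
After 4 (parentNode): section
After 5 (nextSibling): td
After 6 (previousSibling): section
After 7 (nextSibling): td
After 8 (parentNode): li
After 9 (firstChild): section

Answer: valid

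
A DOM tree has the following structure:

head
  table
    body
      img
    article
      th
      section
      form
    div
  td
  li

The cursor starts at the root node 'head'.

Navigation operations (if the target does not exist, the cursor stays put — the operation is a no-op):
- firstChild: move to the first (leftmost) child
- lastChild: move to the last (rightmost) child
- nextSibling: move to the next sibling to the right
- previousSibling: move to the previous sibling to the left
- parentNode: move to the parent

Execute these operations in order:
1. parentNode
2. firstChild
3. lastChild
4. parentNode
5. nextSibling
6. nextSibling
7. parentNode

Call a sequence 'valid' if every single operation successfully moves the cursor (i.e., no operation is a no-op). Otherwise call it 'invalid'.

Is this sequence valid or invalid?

Answer: invalid

Derivation:
After 1 (parentNode): head (no-op, stayed)
After 2 (firstChild): table
After 3 (lastChild): div
After 4 (parentNode): table
After 5 (nextSibling): td
After 6 (nextSibling): li
After 7 (parentNode): head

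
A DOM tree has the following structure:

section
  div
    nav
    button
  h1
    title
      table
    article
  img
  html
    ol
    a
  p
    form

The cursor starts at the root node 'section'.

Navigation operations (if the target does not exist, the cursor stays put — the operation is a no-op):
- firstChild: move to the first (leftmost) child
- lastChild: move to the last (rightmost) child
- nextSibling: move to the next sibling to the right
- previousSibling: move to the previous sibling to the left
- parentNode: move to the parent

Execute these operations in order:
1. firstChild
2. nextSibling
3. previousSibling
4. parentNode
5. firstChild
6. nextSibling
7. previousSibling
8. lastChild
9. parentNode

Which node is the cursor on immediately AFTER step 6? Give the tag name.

Answer: h1

Derivation:
After 1 (firstChild): div
After 2 (nextSibling): h1
After 3 (previousSibling): div
After 4 (parentNode): section
After 5 (firstChild): div
After 6 (nextSibling): h1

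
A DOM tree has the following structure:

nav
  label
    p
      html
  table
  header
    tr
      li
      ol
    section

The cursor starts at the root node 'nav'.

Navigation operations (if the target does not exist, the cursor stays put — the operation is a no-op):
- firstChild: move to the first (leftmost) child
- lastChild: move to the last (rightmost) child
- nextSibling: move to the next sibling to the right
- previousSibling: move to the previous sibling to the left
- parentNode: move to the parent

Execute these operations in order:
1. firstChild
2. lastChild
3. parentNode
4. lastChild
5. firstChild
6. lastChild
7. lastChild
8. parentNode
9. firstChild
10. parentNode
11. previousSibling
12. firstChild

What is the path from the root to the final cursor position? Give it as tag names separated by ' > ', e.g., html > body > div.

After 1 (firstChild): label
After 2 (lastChild): p
After 3 (parentNode): label
After 4 (lastChild): p
After 5 (firstChild): html
After 6 (lastChild): html (no-op, stayed)
After 7 (lastChild): html (no-op, stayed)
After 8 (parentNode): p
After 9 (firstChild): html
After 10 (parentNode): p
After 11 (previousSibling): p (no-op, stayed)
After 12 (firstChild): html

Answer: nav > label > p > html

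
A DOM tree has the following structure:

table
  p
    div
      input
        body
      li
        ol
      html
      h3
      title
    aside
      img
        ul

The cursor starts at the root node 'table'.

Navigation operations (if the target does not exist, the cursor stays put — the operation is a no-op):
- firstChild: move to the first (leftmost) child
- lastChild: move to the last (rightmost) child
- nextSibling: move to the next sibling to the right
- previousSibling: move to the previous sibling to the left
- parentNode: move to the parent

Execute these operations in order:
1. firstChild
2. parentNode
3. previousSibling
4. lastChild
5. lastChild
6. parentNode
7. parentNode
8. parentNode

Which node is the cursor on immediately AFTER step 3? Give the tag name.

Answer: table

Derivation:
After 1 (firstChild): p
After 2 (parentNode): table
After 3 (previousSibling): table (no-op, stayed)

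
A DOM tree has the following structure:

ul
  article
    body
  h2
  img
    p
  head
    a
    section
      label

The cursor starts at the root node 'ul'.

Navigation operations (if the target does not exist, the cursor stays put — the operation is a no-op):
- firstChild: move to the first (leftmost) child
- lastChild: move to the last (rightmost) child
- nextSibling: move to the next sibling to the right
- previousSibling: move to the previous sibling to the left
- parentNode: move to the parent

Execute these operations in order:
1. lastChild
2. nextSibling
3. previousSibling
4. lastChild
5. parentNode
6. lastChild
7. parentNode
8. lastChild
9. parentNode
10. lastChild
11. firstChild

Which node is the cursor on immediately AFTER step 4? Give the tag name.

After 1 (lastChild): head
After 2 (nextSibling): head (no-op, stayed)
After 3 (previousSibling): img
After 4 (lastChild): p

Answer: p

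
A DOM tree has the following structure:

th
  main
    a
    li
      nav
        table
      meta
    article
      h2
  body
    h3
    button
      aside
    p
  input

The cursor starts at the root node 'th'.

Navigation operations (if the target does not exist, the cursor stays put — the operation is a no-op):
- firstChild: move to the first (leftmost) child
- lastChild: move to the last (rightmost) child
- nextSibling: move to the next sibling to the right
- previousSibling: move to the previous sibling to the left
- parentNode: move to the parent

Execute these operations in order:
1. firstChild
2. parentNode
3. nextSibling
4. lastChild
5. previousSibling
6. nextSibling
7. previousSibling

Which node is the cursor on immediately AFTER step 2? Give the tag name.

Answer: th

Derivation:
After 1 (firstChild): main
After 2 (parentNode): th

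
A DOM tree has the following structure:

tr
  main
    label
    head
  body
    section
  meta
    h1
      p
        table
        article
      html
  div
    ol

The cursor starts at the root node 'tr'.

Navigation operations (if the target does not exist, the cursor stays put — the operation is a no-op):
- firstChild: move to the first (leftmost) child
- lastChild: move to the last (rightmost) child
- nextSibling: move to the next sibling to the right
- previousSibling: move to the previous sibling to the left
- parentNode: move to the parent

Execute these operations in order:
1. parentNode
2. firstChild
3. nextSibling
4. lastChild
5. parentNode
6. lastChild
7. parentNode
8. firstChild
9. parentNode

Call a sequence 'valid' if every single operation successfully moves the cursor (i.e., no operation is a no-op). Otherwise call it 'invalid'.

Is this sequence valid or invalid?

Answer: invalid

Derivation:
After 1 (parentNode): tr (no-op, stayed)
After 2 (firstChild): main
After 3 (nextSibling): body
After 4 (lastChild): section
After 5 (parentNode): body
After 6 (lastChild): section
After 7 (parentNode): body
After 8 (firstChild): section
After 9 (parentNode): body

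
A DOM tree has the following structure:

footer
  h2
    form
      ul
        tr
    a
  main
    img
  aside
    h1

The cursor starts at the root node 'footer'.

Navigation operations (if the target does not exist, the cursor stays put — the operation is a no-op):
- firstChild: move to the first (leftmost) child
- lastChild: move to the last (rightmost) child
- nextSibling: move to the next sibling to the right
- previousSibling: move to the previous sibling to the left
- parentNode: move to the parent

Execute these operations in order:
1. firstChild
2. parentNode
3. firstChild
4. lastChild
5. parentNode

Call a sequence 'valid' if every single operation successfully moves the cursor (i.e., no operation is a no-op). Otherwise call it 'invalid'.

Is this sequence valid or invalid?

After 1 (firstChild): h2
After 2 (parentNode): footer
After 3 (firstChild): h2
After 4 (lastChild): a
After 5 (parentNode): h2

Answer: valid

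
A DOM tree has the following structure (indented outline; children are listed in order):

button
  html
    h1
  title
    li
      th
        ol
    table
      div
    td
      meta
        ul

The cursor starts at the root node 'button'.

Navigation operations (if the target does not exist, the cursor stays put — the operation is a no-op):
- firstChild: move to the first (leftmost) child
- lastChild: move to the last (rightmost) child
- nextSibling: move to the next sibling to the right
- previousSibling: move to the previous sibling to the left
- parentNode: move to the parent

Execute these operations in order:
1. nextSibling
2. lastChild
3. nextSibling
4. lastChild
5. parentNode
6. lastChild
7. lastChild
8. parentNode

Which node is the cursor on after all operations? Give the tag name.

After 1 (nextSibling): button (no-op, stayed)
After 2 (lastChild): title
After 3 (nextSibling): title (no-op, stayed)
After 4 (lastChild): td
After 5 (parentNode): title
After 6 (lastChild): td
After 7 (lastChild): meta
After 8 (parentNode): td

Answer: td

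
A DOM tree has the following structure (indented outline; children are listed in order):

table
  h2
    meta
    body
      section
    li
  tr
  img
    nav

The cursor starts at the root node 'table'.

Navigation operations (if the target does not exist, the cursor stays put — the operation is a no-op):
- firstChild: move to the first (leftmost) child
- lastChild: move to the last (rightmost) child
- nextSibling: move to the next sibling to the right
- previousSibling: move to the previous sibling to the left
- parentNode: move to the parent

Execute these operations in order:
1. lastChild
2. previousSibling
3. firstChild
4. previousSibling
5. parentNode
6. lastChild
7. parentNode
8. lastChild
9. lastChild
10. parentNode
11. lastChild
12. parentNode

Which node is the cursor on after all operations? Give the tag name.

Answer: img

Derivation:
After 1 (lastChild): img
After 2 (previousSibling): tr
After 3 (firstChild): tr (no-op, stayed)
After 4 (previousSibling): h2
After 5 (parentNode): table
After 6 (lastChild): img
After 7 (parentNode): table
After 8 (lastChild): img
After 9 (lastChild): nav
After 10 (parentNode): img
After 11 (lastChild): nav
After 12 (parentNode): img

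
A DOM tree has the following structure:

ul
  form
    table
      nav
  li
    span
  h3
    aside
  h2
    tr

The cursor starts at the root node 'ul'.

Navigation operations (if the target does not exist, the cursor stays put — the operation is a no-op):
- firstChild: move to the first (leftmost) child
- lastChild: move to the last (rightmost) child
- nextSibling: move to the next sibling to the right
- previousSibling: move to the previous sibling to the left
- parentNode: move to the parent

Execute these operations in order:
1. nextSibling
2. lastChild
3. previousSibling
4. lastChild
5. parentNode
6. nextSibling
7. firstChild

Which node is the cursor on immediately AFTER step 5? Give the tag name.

After 1 (nextSibling): ul (no-op, stayed)
After 2 (lastChild): h2
After 3 (previousSibling): h3
After 4 (lastChild): aside
After 5 (parentNode): h3

Answer: h3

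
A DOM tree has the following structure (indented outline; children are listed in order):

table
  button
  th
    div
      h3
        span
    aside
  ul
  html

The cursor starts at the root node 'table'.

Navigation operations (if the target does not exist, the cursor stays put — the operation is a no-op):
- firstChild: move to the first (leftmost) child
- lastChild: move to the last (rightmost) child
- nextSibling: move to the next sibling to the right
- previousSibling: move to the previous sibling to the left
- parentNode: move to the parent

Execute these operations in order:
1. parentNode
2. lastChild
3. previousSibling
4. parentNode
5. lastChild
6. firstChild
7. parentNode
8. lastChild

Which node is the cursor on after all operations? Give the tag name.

After 1 (parentNode): table (no-op, stayed)
After 2 (lastChild): html
After 3 (previousSibling): ul
After 4 (parentNode): table
After 5 (lastChild): html
After 6 (firstChild): html (no-op, stayed)
After 7 (parentNode): table
After 8 (lastChild): html

Answer: html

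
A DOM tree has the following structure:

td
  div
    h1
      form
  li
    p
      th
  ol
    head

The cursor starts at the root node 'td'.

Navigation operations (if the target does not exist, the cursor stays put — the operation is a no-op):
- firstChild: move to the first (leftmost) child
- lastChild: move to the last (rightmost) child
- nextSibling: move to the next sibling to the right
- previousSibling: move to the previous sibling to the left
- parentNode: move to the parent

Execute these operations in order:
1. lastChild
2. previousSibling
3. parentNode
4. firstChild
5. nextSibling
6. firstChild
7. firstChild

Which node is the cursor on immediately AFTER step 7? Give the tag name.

Answer: th

Derivation:
After 1 (lastChild): ol
After 2 (previousSibling): li
After 3 (parentNode): td
After 4 (firstChild): div
After 5 (nextSibling): li
After 6 (firstChild): p
After 7 (firstChild): th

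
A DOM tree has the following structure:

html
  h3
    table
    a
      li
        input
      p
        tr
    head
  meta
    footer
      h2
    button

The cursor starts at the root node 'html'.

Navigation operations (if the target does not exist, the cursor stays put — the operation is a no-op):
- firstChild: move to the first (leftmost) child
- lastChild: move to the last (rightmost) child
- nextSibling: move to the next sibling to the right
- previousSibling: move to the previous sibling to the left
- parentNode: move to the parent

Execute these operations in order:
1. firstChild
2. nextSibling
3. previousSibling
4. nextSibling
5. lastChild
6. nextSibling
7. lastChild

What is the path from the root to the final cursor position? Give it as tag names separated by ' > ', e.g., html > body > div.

After 1 (firstChild): h3
After 2 (nextSibling): meta
After 3 (previousSibling): h3
After 4 (nextSibling): meta
After 5 (lastChild): button
After 6 (nextSibling): button (no-op, stayed)
After 7 (lastChild): button (no-op, stayed)

Answer: html > meta > button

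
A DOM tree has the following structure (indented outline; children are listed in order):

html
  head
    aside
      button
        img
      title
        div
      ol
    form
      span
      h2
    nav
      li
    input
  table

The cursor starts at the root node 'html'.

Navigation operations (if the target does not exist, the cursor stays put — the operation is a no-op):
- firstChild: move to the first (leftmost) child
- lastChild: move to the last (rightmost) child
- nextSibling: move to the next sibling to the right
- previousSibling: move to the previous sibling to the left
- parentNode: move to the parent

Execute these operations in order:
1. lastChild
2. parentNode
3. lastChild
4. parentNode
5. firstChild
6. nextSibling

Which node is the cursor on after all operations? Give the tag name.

Answer: table

Derivation:
After 1 (lastChild): table
After 2 (parentNode): html
After 3 (lastChild): table
After 4 (parentNode): html
After 5 (firstChild): head
After 6 (nextSibling): table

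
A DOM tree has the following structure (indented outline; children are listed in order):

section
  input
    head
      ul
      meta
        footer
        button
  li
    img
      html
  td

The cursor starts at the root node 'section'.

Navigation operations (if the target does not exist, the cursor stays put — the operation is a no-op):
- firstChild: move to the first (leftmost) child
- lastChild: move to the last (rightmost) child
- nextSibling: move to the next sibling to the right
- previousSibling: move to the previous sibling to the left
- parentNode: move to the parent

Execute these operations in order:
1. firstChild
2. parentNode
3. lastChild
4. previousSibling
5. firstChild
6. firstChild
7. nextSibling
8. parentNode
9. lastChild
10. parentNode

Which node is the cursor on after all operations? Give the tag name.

Answer: img

Derivation:
After 1 (firstChild): input
After 2 (parentNode): section
After 3 (lastChild): td
After 4 (previousSibling): li
After 5 (firstChild): img
After 6 (firstChild): html
After 7 (nextSibling): html (no-op, stayed)
After 8 (parentNode): img
After 9 (lastChild): html
After 10 (parentNode): img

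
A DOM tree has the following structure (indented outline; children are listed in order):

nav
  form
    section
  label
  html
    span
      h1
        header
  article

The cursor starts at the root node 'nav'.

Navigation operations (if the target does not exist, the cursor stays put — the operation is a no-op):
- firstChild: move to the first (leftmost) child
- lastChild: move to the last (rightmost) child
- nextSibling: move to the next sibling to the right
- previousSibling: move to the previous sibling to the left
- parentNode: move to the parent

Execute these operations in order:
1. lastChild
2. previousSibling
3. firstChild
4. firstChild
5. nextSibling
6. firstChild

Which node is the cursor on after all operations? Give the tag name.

After 1 (lastChild): article
After 2 (previousSibling): html
After 3 (firstChild): span
After 4 (firstChild): h1
After 5 (nextSibling): h1 (no-op, stayed)
After 6 (firstChild): header

Answer: header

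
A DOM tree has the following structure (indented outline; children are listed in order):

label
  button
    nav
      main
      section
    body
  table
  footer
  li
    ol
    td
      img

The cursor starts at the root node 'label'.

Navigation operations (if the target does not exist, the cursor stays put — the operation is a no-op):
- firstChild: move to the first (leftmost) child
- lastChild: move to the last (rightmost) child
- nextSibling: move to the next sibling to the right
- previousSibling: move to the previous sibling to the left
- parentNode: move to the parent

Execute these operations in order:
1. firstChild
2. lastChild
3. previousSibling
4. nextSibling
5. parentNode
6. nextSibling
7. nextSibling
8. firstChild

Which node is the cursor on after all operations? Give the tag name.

After 1 (firstChild): button
After 2 (lastChild): body
After 3 (previousSibling): nav
After 4 (nextSibling): body
After 5 (parentNode): button
After 6 (nextSibling): table
After 7 (nextSibling): footer
After 8 (firstChild): footer (no-op, stayed)

Answer: footer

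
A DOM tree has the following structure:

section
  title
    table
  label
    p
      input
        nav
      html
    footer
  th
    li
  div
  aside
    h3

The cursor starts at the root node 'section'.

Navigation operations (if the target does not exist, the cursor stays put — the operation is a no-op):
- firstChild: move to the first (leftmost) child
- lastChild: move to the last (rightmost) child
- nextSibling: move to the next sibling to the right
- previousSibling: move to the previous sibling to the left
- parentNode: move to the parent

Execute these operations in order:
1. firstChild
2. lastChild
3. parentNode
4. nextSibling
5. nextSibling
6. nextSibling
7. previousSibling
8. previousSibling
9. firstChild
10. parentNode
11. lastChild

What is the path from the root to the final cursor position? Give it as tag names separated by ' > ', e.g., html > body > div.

After 1 (firstChild): title
After 2 (lastChild): table
After 3 (parentNode): title
After 4 (nextSibling): label
After 5 (nextSibling): th
After 6 (nextSibling): div
After 7 (previousSibling): th
After 8 (previousSibling): label
After 9 (firstChild): p
After 10 (parentNode): label
After 11 (lastChild): footer

Answer: section > label > footer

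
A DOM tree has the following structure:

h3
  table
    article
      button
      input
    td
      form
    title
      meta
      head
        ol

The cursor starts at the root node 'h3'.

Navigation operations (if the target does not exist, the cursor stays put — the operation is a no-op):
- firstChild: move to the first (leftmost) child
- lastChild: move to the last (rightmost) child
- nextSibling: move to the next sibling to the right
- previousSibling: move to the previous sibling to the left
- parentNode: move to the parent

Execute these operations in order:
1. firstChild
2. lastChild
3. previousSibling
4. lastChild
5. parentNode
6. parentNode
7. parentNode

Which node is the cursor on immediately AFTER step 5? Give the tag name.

After 1 (firstChild): table
After 2 (lastChild): title
After 3 (previousSibling): td
After 4 (lastChild): form
After 5 (parentNode): td

Answer: td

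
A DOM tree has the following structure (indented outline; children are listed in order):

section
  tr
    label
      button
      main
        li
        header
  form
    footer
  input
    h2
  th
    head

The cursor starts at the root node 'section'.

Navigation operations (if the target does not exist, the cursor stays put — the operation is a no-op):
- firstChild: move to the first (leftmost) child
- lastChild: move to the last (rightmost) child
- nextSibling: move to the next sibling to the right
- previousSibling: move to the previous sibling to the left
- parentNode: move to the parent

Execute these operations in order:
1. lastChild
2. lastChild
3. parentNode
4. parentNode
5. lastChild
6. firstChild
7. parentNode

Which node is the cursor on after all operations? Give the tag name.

Answer: th

Derivation:
After 1 (lastChild): th
After 2 (lastChild): head
After 3 (parentNode): th
After 4 (parentNode): section
After 5 (lastChild): th
After 6 (firstChild): head
After 7 (parentNode): th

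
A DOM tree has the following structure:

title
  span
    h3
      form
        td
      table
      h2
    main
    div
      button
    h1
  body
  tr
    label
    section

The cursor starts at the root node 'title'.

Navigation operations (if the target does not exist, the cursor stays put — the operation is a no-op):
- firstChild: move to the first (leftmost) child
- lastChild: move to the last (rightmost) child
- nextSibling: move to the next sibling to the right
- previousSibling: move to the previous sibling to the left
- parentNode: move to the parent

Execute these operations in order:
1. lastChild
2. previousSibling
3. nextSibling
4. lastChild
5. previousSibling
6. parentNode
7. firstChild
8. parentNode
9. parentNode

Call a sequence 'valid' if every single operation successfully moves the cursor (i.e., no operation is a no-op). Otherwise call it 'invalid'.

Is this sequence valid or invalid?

Answer: valid

Derivation:
After 1 (lastChild): tr
After 2 (previousSibling): body
After 3 (nextSibling): tr
After 4 (lastChild): section
After 5 (previousSibling): label
After 6 (parentNode): tr
After 7 (firstChild): label
After 8 (parentNode): tr
After 9 (parentNode): title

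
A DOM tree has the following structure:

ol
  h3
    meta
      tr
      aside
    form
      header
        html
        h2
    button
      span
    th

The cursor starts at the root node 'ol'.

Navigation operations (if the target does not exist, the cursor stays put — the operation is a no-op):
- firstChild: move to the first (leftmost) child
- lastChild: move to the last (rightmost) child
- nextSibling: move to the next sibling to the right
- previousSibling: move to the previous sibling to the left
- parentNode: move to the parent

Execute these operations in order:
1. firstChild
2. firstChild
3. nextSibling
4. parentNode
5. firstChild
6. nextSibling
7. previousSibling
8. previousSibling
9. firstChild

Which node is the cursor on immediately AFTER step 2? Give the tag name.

After 1 (firstChild): h3
After 2 (firstChild): meta

Answer: meta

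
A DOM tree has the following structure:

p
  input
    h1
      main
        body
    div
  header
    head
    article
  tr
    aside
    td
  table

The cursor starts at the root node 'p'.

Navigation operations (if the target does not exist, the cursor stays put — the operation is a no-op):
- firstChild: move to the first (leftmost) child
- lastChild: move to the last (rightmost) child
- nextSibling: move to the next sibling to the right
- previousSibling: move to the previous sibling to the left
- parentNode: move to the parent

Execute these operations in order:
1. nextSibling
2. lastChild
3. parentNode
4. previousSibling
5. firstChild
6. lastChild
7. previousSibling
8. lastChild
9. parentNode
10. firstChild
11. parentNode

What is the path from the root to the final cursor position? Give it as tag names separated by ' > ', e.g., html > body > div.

Answer: p > input > h1

Derivation:
After 1 (nextSibling): p (no-op, stayed)
After 2 (lastChild): table
After 3 (parentNode): p
After 4 (previousSibling): p (no-op, stayed)
After 5 (firstChild): input
After 6 (lastChild): div
After 7 (previousSibling): h1
After 8 (lastChild): main
After 9 (parentNode): h1
After 10 (firstChild): main
After 11 (parentNode): h1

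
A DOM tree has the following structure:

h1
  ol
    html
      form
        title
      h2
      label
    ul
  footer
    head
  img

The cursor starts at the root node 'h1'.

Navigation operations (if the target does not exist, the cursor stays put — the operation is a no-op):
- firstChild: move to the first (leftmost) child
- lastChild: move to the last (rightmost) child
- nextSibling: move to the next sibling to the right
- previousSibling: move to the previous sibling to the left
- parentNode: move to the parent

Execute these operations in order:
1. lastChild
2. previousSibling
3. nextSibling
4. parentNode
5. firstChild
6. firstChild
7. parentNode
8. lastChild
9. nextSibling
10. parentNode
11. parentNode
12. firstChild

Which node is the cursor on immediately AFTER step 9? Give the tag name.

After 1 (lastChild): img
After 2 (previousSibling): footer
After 3 (nextSibling): img
After 4 (parentNode): h1
After 5 (firstChild): ol
After 6 (firstChild): html
After 7 (parentNode): ol
After 8 (lastChild): ul
After 9 (nextSibling): ul (no-op, stayed)

Answer: ul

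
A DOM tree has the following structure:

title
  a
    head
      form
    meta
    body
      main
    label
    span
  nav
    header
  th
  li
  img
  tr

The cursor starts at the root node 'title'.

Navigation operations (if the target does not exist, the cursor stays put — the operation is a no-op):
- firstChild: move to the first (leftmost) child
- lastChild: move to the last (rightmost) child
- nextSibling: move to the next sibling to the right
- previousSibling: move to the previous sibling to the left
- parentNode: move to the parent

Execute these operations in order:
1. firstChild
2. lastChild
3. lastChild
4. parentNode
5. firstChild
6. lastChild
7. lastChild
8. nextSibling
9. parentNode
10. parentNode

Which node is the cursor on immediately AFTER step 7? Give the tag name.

After 1 (firstChild): a
After 2 (lastChild): span
After 3 (lastChild): span (no-op, stayed)
After 4 (parentNode): a
After 5 (firstChild): head
After 6 (lastChild): form
After 7 (lastChild): form (no-op, stayed)

Answer: form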